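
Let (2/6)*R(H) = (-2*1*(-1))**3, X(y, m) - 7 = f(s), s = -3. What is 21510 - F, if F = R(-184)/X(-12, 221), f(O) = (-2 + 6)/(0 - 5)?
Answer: 666690/31 ≈ 21506.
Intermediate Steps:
f(O) = -4/5 (f(O) = 4/(-5) = 4*(-1/5) = -4/5)
X(y, m) = 31/5 (X(y, m) = 7 - 4/5 = 31/5)
R(H) = 24 (R(H) = 3*(-2*1*(-1))**3 = 3*(-2*(-1))**3 = 3*2**3 = 3*8 = 24)
F = 120/31 (F = 24/(31/5) = 24*(5/31) = 120/31 ≈ 3.8710)
21510 - F = 21510 - 1*120/31 = 21510 - 120/31 = 666690/31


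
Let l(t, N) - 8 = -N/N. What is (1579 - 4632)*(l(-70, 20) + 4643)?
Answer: -14196450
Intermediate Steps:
l(t, N) = 7 (l(t, N) = 8 - N/N = 8 - 1*1 = 8 - 1 = 7)
(1579 - 4632)*(l(-70, 20) + 4643) = (1579 - 4632)*(7 + 4643) = -3053*4650 = -14196450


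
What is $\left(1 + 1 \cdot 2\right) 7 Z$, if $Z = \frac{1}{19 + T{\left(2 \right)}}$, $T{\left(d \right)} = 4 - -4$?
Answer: $\frac{7}{9} \approx 0.77778$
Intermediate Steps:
$T{\left(d \right)} = 8$ ($T{\left(d \right)} = 4 + 4 = 8$)
$Z = \frac{1}{27}$ ($Z = \frac{1}{19 + 8} = \frac{1}{27} \approx 0.037037$)
$\left(1 + 1 \cdot 2\right) 7 Z = \left(1 + 1 \cdot 2\right) 7 \cdot \frac{1}{27} = \left(1 + 2\right) 7 \cdot \frac{1}{27} = 3 \cdot 7 \cdot \frac{1}{27} = 21 \cdot \frac{1}{27} = \frac{7}{9}$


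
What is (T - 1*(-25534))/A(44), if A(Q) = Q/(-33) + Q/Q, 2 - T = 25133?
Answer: -1209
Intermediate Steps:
T = -25131 (T = 2 - 1*25133 = 2 - 25133 = -25131)
A(Q) = 1 - Q/33 (A(Q) = Q*(-1/33) + 1 = -Q/33 + 1 = 1 - Q/33)
(T - 1*(-25534))/A(44) = (-25131 - 1*(-25534))/(1 - 1/33*44) = (-25131 + 25534)/(1 - 4/3) = 403/(-1/3) = 403*(-3) = -1209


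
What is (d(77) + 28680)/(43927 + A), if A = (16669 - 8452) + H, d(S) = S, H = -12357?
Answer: 28757/39787 ≈ 0.72277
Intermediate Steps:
A = -4140 (A = (16669 - 8452) - 12357 = 8217 - 12357 = -4140)
(d(77) + 28680)/(43927 + A) = (77 + 28680)/(43927 - 4140) = 28757/39787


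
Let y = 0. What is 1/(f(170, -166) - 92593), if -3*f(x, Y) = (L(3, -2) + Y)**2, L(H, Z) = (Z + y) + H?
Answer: -1/101668 ≈ -9.8359e-6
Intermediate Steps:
L(H, Z) = H + Z (L(H, Z) = (Z + 0) + H = Z + H = H + Z)
f(x, Y) = -(1 + Y)**2/3 (f(x, Y) = -((3 - 2) + Y)**2/3 = -(1 + Y)**2/3)
1/(f(170, -166) - 92593) = 1/(-(1 - 166)**2/3 - 92593) = 1/(-1/3*(-165)**2 - 92593) = 1/(-1/3*27225 - 92593) = 1/(-9075 - 92593) = 1/(-101668) = -1/101668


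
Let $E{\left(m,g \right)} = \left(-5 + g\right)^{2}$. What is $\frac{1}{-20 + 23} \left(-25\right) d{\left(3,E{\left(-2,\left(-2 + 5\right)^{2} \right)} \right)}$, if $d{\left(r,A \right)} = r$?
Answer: $-25$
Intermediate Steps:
$\frac{1}{-20 + 23} \left(-25\right) d{\left(3,E{\left(-2,\left(-2 + 5\right)^{2} \right)} \right)} = \frac{1}{-20 + 23} \left(-25\right) 3 = \frac{1}{3} \left(-25\right) 3 = \left(- \frac{25}{3}\right) 3 = -25$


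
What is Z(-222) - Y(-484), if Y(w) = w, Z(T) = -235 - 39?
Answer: 210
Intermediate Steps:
Z(T) = -274
Z(-222) - Y(-484) = -274 - 1*(-484) = -274 + 484 = 210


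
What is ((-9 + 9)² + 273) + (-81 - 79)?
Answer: 113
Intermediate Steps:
((-9 + 9)² + 273) + (-81 - 79) = (0² + 273) - 160 = (0 + 273) - 160 = 273 - 160 = 113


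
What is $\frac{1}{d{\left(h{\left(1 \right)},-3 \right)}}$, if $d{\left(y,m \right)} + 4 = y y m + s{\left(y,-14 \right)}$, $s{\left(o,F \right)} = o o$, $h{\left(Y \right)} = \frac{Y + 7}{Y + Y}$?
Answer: $- \frac{1}{36} \approx -0.027778$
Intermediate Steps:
$h{\left(Y \right)} = \frac{7 + Y}{2 Y}$
$s{\left(o,F \right)} = o^{2}$
$d{\left(y,m \right)} = -4 + y^{2} + m y^{2}$ ($d{\left(y,m \right)} = -4 + \left(y y m + y^{2}\right) = -4 + \left(y^{2} m + y^{2}\right) = -4 + \left(m y^{2} + y^{2}\right) = -4 + \left(y^{2} + m y^{2}\right) = -4 + y^{2} + m y^{2}$)
$\frac{1}{d{\left(h{\left(1 \right)},-3 \right)}} = \frac{1}{-4 + \left(\frac{7 + 1}{2 \cdot 1}\right)^{2} - 3 \left(\frac{7 + 1}{2 \cdot 1}\right)^{2}} = \frac{1}{-4 + \left(\frac{1}{2} \cdot 1 \cdot 8\right)^{2} - 3 \left(\frac{1}{2} \cdot 1 \cdot 8\right)^{2}} = \frac{1}{-4 + 4^{2} - 3 \cdot 4^{2}} = \frac{1}{-4 + 16 - 48} = \frac{1}{-36} = - \frac{1}{36}$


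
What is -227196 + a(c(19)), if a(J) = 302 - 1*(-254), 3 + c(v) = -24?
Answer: -226640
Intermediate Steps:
c(v) = -27 (c(v) = -3 - 24 = -27)
a(J) = 556 (a(J) = 302 + 254 = 556)
-227196 + a(c(19)) = -227196 + 556 = -226640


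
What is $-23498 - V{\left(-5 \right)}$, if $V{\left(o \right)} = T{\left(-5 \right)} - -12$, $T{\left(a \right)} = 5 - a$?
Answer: $-23520$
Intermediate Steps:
$V{\left(o \right)} = 22$ ($V{\left(o \right)} = \left(5 - -5\right) - -12 = \left(5 + 5\right) + 12 = 10 + 12 = 22$)
$-23498 - V{\left(-5 \right)} = -23498 - 22 = -23520$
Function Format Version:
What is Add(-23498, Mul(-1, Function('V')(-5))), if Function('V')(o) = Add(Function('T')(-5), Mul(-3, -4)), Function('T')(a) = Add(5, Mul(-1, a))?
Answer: -23520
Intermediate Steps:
Function('V')(o) = 22 (Function('V')(o) = Add(Add(5, Mul(-1, -5)), Mul(-3, -4)) = Add(Add(5, 5), 12) = Add(10, 12) = 22)
Add(-23498, Mul(-1, Function('V')(-5))) = Add(-23498, Mul(-1, 22)) = Add(-23498, -22) = -23520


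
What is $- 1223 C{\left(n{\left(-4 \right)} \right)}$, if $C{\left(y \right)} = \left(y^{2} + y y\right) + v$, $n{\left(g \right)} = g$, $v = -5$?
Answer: $-33021$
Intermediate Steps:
$C{\left(y \right)} = -5 + 2 y^{2}$ ($C{\left(y \right)} = \left(y^{2} + y y\right) - 5 = \left(y^{2} + y^{2}\right) - 5 = 2 y^{2} - 5 = -5 + 2 y^{2}$)
$- 1223 C{\left(n{\left(-4 \right)} \right)} = - 1223 \left(-5 + 2 \left(-4\right)^{2}\right) = - 1223 \left(-5 + 2 \cdot 16\right) = - 1223 \left(-5 + 32\right) = \left(-1223\right) 27 = -33021$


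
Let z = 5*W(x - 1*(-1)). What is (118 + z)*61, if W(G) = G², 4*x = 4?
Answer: 8418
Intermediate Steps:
x = 1 (x = (¼)*4 = 1)
z = 20 (z = 5*(1 - 1*(-1))² = 5*(1 + 1)² = 5*2² = 5*4 = 20)
(118 + z)*61 = (118 + 20)*61 = 138*61 = 8418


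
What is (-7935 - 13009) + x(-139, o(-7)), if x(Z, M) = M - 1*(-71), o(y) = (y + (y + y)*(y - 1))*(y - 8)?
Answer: -22448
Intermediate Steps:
o(y) = (-8 + y)*(y + 2*y*(-1 + y)) (o(y) = (y + (2*y)*(-1 + y))*(-8 + y) = (y + 2*y*(-1 + y))*(-8 + y) = (-8 + y)*(y + 2*y*(-1 + y)))
x(Z, M) = 71 + M (x(Z, M) = M + 71 = 71 + M)
(-7935 - 13009) + x(-139, o(-7)) = (-7935 - 13009) + (71 - 7*(8 - 17*(-7) + 2*(-7)**2)) = -20944 + (71 - 7*(8 + 119 + 2*49)) = -20944 + (71 - 7*(8 + 119 + 98)) = -20944 + (71 - 7*225) = -20944 + (71 - 1575) = -20944 - 1504 = -22448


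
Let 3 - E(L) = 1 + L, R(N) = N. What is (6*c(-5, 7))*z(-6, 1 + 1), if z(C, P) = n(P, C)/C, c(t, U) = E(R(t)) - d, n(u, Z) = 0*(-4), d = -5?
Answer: 0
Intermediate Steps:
n(u, Z) = 0
E(L) = 2 - L (E(L) = 3 - (1 + L) = 3 + (-1 - L) = 2 - L)
c(t, U) = 7 - t (c(t, U) = (2 - t) - 1*(-5) = (2 - t) + 5 = 7 - t)
z(C, P) = 0 (z(C, P) = 0/C = 0)
(6*c(-5, 7))*z(-6, 1 + 1) = (6*(7 - 1*(-5)))*0 = (6*(7 + 5))*0 = (6*12)*0 = 72*0 = 0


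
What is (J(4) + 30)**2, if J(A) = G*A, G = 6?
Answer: 2916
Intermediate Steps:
J(A) = 6*A
(J(4) + 30)**2 = (6*4 + 30)**2 = (24 + 30)**2 = 54**2 = 2916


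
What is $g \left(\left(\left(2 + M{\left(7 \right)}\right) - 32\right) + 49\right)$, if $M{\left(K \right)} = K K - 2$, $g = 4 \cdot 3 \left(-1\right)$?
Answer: $-792$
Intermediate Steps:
$g = -12$ ($g = 12 \left(-1\right) = -12$)
$M{\left(K \right)} = -2 + K^{2}$ ($M{\left(K \right)} = K^{2} - 2 = -2 + K^{2}$)
$g \left(\left(\left(2 + M{\left(7 \right)}\right) - 32\right) + 49\right) = - 12 \left(\left(\left(2 - \left(2 - 7^{2}\right)\right) - 32\right) + 49\right) = - 12 \left(\left(\left(2 + \left(-2 + 49\right)\right) - 32\right) + 49\right) = - 12 \left(\left(\left(2 + 47\right) - 32\right) + 49\right) = - 12 \left(\left(49 - 32\right) + 49\right) = - 12 \left(17 + 49\right) = \left(-12\right) 66 = -792$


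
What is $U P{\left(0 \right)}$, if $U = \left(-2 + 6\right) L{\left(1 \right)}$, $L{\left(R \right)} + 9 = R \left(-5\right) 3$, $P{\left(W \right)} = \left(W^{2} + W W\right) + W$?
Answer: $0$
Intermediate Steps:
$P{\left(W \right)} = W + 2 W^{2}$ ($P{\left(W \right)} = \left(W^{2} + W^{2}\right) + W = 2 W^{2} + W = W + 2 W^{2}$)
$L{\left(R \right)} = -9 - 15 R$ ($L{\left(R \right)} = -9 + R \left(-5\right) 3 = -9 + - 5 R 3 = -9 - 15 R$)
$U = -96$ ($U = \left(-2 + 6\right) \left(-9 - 15\right) = 4 \left(-9 - 15\right) = 4 \left(-24\right) = -96$)
$U P{\left(0 \right)} = - 96 \cdot 0 \left(1 + 2 \cdot 0\right) = - 96 \cdot 0 \left(1 + 0\right) = - 96 \cdot 0 \cdot 1 = \left(-96\right) 0 = 0$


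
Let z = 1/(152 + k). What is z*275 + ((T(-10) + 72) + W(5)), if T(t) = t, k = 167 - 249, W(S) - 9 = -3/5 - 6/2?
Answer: 4993/70 ≈ 71.329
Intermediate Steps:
W(S) = 27/5 (W(S) = 9 + (-3/5 - 6/2) = 9 + (-3*⅕ - 6*½) = 9 + (-⅗ - 3) = 9 - 18/5 = 27/5)
k = -82
z = 1/70 (z = 1/(152 - 82) = 1/70 ≈ 0.014286)
z*275 + ((T(-10) + 72) + W(5)) = (1/70)*275 + ((-10 + 72) + 27/5) = 55/14 + (62 + 27/5) = 55/14 + 337/5 = 4993/70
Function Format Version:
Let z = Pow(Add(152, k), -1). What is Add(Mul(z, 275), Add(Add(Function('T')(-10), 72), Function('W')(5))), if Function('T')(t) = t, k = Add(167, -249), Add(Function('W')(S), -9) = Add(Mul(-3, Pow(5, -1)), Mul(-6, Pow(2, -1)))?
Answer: Rational(4993, 70) ≈ 71.329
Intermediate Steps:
Function('W')(S) = Rational(27, 5) (Function('W')(S) = Add(9, Add(Mul(-3, Pow(5, -1)), Mul(-6, Pow(2, -1)))) = Add(9, Add(Mul(-3, Rational(1, 5)), Mul(-6, Rational(1, 2)))) = Add(9, Add(Rational(-3, 5), -3)) = Add(9, Rational(-18, 5)) = Rational(27, 5))
k = -82
z = Rational(1, 70) (z = Pow(Add(152, -82), -1) = Pow(70, -1) = Rational(1, 70) ≈ 0.014286)
Add(Mul(z, 275), Add(Add(Function('T')(-10), 72), Function('W')(5))) = Add(Mul(Rational(1, 70), 275), Add(Add(-10, 72), Rational(27, 5))) = Add(Rational(55, 14), Add(62, Rational(27, 5))) = Add(Rational(55, 14), Rational(337, 5)) = Rational(4993, 70)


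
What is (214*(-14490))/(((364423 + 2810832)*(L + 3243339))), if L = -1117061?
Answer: -44298/96449640727 ≈ -4.5929e-7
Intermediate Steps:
(214*(-14490))/(((364423 + 2810832)*(L + 3243339))) = (214*(-14490))/(((364423 + 2810832)*(-1117061 + 3243339))) = -3100860/(3175255*2126278) = -3100860/6751474850890 = -3100860*1/6751474850890 = -44298/96449640727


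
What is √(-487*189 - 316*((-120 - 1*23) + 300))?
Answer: I*√141655 ≈ 376.37*I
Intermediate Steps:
√(-487*189 - 316*((-120 - 1*23) + 300)) = √(-92043 - 316*((-120 - 23) + 300)) = √(-92043 - 316*(-143 + 300)) = √(-92043 - 316*157) = √(-92043 - 49612) = √(-141655) = I*√141655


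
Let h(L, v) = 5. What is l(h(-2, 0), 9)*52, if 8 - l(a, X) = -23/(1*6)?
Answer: 1846/3 ≈ 615.33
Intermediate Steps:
l(a, X) = 71/6 (l(a, X) = 8 - (-23)/(1*6) = 8 - (-23)/6 = 8 - 1*(-23/6) = 8 + 23/6 = 71/6)
l(h(-2, 0), 9)*52 = (71/6)*52 = 1846/3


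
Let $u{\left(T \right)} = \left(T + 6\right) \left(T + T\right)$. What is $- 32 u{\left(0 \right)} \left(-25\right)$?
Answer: $0$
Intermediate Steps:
$u{\left(T \right)} = 2 T \left(6 + T\right)$ ($u{\left(T \right)} = \left(6 + T\right) 2 T = 2 T \left(6 + T\right)$)
$- 32 u{\left(0 \right)} \left(-25\right) = - 32 \cdot 2 \cdot 0 \left(6 + 0\right) \left(-25\right) = - 32 \cdot 2 \cdot 0 \cdot 6 \left(-25\right) = \left(-32\right) 0 \left(-25\right) = 0 \left(-25\right) = 0$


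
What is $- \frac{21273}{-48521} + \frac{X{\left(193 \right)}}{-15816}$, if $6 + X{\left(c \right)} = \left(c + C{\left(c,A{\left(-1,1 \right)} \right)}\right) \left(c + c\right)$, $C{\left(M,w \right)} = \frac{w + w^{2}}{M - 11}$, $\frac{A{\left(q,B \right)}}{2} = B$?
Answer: $- \frac{149175845321}{34917070188} \approx -4.2723$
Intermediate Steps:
$A{\left(q,B \right)} = 2 B$
$C{\left(M,w \right)} = \frac{w + w^{2}}{-11 + M}$
$X{\left(c \right)} = -6 + 2 c \left(c + \frac{6}{-11 + c}\right)$ ($X{\left(c \right)} = -6 + \left(c + \frac{2 \cdot 1 \left(1 + 2 \cdot 1\right)}{-11 + c}\right) \left(c + c\right) = -6 + \left(c + \frac{2 \left(1 + 2\right)}{-11 + c}\right) 2 c = -6 + \left(c + 2 \frac{1}{-11 + c} 3\right) 2 c = -6 + \left(c + \frac{6}{-11 + c}\right) 2 c = -6 + 2 c \left(c + \frac{6}{-11 + c}\right)$)
$- \frac{21273}{-48521} + \frac{X{\left(193 \right)}}{-15816} = - \frac{21273}{-48521} + \frac{2 \frac{1}{-11 + 193} \left(6 \cdot 193 + \left(-11 + 193\right) \left(-3 + 193^{2}\right)\right)}{-15816} = \left(-21273\right) \left(- \frac{1}{48521}\right) + \frac{2 \left(1158 + 182 \left(-3 + 37249\right)\right)}{182} \left(- \frac{1}{15816}\right) = \frac{21273}{48521} + 2 \cdot \frac{1}{182} \left(1158 + 182 \cdot 37246\right) \left(- \frac{1}{15816}\right) = \frac{21273}{48521} + 2 \cdot \frac{1}{182} \left(1158 + 6778772\right) \left(- \frac{1}{15816}\right) = \frac{21273}{48521} + 2 \cdot \frac{1}{182} \cdot 6779930 \left(- \frac{1}{15816}\right) = \frac{21273}{48521} + \frac{6779930}{91} \left(- \frac{1}{15816}\right) = \frac{21273}{48521} - \frac{3389965}{719628} = - \frac{149175845321}{34917070188}$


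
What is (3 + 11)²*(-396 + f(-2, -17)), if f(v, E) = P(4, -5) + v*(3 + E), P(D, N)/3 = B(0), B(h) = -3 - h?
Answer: -73892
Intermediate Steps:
P(D, N) = -9 (P(D, N) = 3*(-3 - 1*0) = 3*(-3 + 0) = 3*(-3) = -9)
f(v, E) = -9 + v*(3 + E)
(3 + 11)²*(-396 + f(-2, -17)) = (3 + 11)²*(-396 + (-9 + 3*(-2) - 17*(-2))) = 14²*(-396 + (-9 - 6 + 34)) = 196*(-396 + 19) = 196*(-377) = -73892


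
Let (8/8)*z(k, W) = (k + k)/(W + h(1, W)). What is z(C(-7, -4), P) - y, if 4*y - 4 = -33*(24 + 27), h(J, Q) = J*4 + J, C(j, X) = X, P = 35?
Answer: 8391/20 ≈ 419.55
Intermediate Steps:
h(J, Q) = 5*J (h(J, Q) = 4*J + J = 5*J)
z(k, W) = 2*k/(5 + W) (z(k, W) = (k + k)/(W + 5*1) = (2*k)/(W + 5) = (2*k)/(5 + W) = 2*k/(5 + W))
y = -1679/4 (y = 1 + (-33*(24 + 27))/4 = 1 + (-33*51)/4 = 1 + (1/4)*(-1683) = 1 - 1683/4 = -1679/4 ≈ -419.75)
z(C(-7, -4), P) - y = 2*(-4)/(5 + 35) - 1*(-1679/4) = 2*(-4)/40 + 1679/4 = 2*(-4)*(1/40) + 1679/4 = -1/5 + 1679/4 = 8391/20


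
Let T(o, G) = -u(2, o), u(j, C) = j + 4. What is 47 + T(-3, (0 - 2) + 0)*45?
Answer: -223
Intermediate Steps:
u(j, C) = 4 + j
T(o, G) = -6 (T(o, G) = -(4 + 2) = -1*6 = -6)
47 + T(-3, (0 - 2) + 0)*45 = 47 - 6*45 = 47 - 270 = -223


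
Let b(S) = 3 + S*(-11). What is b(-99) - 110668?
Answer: -109576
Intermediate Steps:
b(S) = 3 - 11*S
b(-99) - 110668 = (3 - 11*(-99)) - 110668 = (3 + 1089) - 110668 = 1092 - 110668 = -109576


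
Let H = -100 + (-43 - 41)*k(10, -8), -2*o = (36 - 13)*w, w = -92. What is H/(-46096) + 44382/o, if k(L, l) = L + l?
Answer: 3817381/90988 ≈ 41.955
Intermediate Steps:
o = 1058 (o = -(36 - 13)*(-92)/2 = -23*(-92)/2 = -½*(-2116) = 1058)
H = -268 (H = -100 + (-43 - 41)*(10 - 8) = -100 - 84*2 = -100 - 168 = -268)
H/(-46096) + 44382/o = -268/(-46096) + 44382/1058 = -268*(-1/46096) + 44382*(1/1058) = 1/172 + 22191/529 = 3817381/90988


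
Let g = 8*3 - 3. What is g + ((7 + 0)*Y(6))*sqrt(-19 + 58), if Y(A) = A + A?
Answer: 21 + 84*sqrt(39) ≈ 545.58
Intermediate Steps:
Y(A) = 2*A
g = 21 (g = 24 - 3 = 21)
g + ((7 + 0)*Y(6))*sqrt(-19 + 58) = 21 + ((7 + 0)*(2*6))*sqrt(-19 + 58) = 21 + (7*12)*sqrt(39) = 21 + 84*sqrt(39)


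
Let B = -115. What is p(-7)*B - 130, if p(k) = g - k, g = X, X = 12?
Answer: -2315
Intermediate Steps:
g = 12
p(k) = 12 - k
p(-7)*B - 130 = (12 - 1*(-7))*(-115) - 130 = (12 + 7)*(-115) - 130 = 19*(-115) - 130 = -2185 - 130 = -2315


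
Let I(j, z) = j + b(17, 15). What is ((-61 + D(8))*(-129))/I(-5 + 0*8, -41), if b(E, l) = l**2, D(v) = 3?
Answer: 3741/110 ≈ 34.009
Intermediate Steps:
I(j, z) = 225 + j (I(j, z) = j + 15**2 = j + 225 = 225 + j)
((-61 + D(8))*(-129))/I(-5 + 0*8, -41) = ((-61 + 3)*(-129))/(225 + (-5 + 0*8)) = (-58*(-129))/(225 + (-5 + 0)) = 7482/(225 - 5) = 7482/220 = 7482*(1/220) = 3741/110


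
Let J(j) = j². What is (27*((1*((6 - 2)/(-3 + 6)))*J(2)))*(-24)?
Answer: -3456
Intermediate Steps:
(27*((1*((6 - 2)/(-3 + 6)))*J(2)))*(-24) = (27*((1*((6 - 2)/(-3 + 6)))*2²))*(-24) = (27*((1*(4/3))*4))*(-24) = (27*((4/3)*4))*(-24) = (27*(16/3))*(-24) = 144*(-24) = -3456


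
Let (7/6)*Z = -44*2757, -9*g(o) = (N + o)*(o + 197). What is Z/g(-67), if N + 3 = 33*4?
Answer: 1637658/14105 ≈ 116.10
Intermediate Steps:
N = 129 (N = -3 + 33*4 = -3 + 132 = 129)
g(o) = -(129 + o)*(197 + o)/9 (g(o) = -(129 + o)*(o + 197)/9 = -(129 + o)*(197 + o)/9)
Z = -727848/7 (Z = 6*(-44*2757)/7 = (6/7)*(-121308) = -727848/7 ≈ -1.0398e+5)
Z/g(-67) = -727848/(7*(-8471/3 - 326/9*(-67) - ⅑*(-67)²)) = -727848/(7*(-8471/3 + 21842/9 - ⅑*4489)) = -727848/(7*(-8471/3 + 21842/9 - 4489/9)) = -727848/(7*(-8060/9)) = -727848/7*(-9/8060) = 1637658/14105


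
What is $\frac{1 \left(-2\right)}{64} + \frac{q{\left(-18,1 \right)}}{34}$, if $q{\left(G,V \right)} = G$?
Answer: $- \frac{305}{544} \approx -0.56066$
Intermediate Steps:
$\frac{1 \left(-2\right)}{64} + \frac{q{\left(-18,1 \right)}}{34} = \frac{1 \left(-2\right)}{64} - \frac{18}{34} = \left(-2\right) \frac{1}{64} - \frac{9}{17} = - \frac{1}{32} - \frac{9}{17} = - \frac{305}{544}$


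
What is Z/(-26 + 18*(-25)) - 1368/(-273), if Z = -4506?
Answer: 6399/442 ≈ 14.477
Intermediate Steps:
Z/(-26 + 18*(-25)) - 1368/(-273) = -4506/(-26 + 18*(-25)) - 1368/(-273) = -4506/(-26 - 450) - 1368*(-1/273) = -4506/(-476) + 456/91 = -4506*(-1/476) + 456/91 = 2253/238 + 456/91 = 6399/442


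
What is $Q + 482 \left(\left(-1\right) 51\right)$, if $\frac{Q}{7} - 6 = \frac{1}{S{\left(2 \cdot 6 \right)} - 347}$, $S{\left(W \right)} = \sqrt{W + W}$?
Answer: $- \frac{2954250329}{120385} - \frac{14 \sqrt{6}}{120385} \approx -24540.0$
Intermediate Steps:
$S{\left(W \right)} = \sqrt{2} \sqrt{W}$ ($S{\left(W \right)} = \sqrt{2 W} = \sqrt{2} \sqrt{W}$)
$Q = 42 + \frac{7}{-347 + 2 \sqrt{6}}$ ($Q = 42 + \frac{7}{\sqrt{2} \sqrt{2 \cdot 6} - 347} = 42 + \frac{7}{\sqrt{2} \sqrt{12} - 347} = 42 + \frac{7}{\sqrt{2} \cdot 2 \sqrt{3} - 347} = 42 + \frac{7}{2 \sqrt{6} - 347} = 42 + \frac{7}{-347 + 2 \sqrt{6}} \approx 41.98$)
$Q + 482 \left(\left(-1\right) 51\right) = \left(\frac{5053741}{120385} - \frac{14 \sqrt{6}}{120385}\right) + 482 \left(\left(-1\right) 51\right) = \left(\frac{5053741}{120385} - \frac{14 \sqrt{6}}{120385}\right) + 482 \left(-51\right) = \left(\frac{5053741}{120385} - \frac{14 \sqrt{6}}{120385}\right) - 24582 = - \frac{2954250329}{120385} - \frac{14 \sqrt{6}}{120385}$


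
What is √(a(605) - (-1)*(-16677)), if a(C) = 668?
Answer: I*√16009 ≈ 126.53*I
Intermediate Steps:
√(a(605) - (-1)*(-16677)) = √(668 - (-1)*(-16677)) = √(668 - 1*16677) = √(668 - 16677) = √(-16009) = I*√16009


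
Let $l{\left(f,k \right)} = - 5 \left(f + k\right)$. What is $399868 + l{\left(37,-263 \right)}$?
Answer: $400998$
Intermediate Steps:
$l{\left(f,k \right)} = - 5 f - 5 k$
$399868 + l{\left(37,-263 \right)} = 399868 - -1130 = 399868 + \left(-185 + 1315\right) = 399868 + 1130 = 400998$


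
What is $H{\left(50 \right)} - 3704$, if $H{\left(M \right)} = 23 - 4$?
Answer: $-3685$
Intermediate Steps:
$H{\left(M \right)} = 19$
$H{\left(50 \right)} - 3704 = 19 - 3704 = -3685$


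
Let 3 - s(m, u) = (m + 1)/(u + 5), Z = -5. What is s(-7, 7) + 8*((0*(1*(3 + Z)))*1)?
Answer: 7/2 ≈ 3.5000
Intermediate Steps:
s(m, u) = 3 - (1 + m)/(5 + u) (s(m, u) = 3 - (m + 1)/(u + 5) = 3 - (1 + m)/(5 + u))
s(-7, 7) + 8*((0*(1*(3 + Z)))*1) = (14 - 1*(-7) + 3*7)/(5 + 7) + 8*((0*(1*(3 - 5)))*1) = (14 + 7 + 21)/12 + 8*((0*(1*(-2)))*1) = (1/12)*42 + 8*((0*(-2))*1) = 7/2 + 8*(0*1) = 7/2 + 8*0 = 7/2 + 0 = 7/2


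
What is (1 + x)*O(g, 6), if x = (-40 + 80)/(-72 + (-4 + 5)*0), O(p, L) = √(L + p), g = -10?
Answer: 8*I/9 ≈ 0.88889*I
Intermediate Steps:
x = -5/9 (x = 40/(-72 + 1*0) = 40/(-72 + 0) = 40/(-72) = 40*(-1/72) = -5/9 ≈ -0.55556)
(1 + x)*O(g, 6) = (1 - 5/9)*√(6 - 10) = 4*√(-4)/9 = 4*(2*I)/9 = 8*I/9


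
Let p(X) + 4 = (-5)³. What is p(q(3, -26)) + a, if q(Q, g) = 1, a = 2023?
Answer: 1894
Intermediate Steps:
p(X) = -129 (p(X) = -4 + (-5)³ = -4 - 125 = -129)
p(q(3, -26)) + a = -129 + 2023 = 1894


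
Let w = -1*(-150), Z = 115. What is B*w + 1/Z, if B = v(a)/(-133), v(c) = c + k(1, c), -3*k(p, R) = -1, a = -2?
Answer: 28883/15295 ≈ 1.8884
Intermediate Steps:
w = 150
k(p, R) = ⅓ (k(p, R) = -⅓*(-1) = ⅓)
v(c) = ⅓ + c (v(c) = c + ⅓ = ⅓ + c)
B = 5/399 (B = (⅓ - 2)/(-133) = -5/3*(-1/133) = 5/399 ≈ 0.012531)
B*w + 1/Z = (5/399)*150 + 1/115 = 250/133 + 1/115 = 28883/15295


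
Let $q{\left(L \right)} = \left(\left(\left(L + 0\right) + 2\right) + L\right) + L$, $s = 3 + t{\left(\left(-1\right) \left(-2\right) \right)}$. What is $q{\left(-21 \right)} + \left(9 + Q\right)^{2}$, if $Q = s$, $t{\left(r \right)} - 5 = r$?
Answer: $300$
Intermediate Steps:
$t{\left(r \right)} = 5 + r$
$s = 10$ ($s = 3 + \left(5 - -2\right) = 3 + \left(5 + 2\right) = 3 + 7 = 10$)
$q{\left(L \right)} = 2 + 3 L$ ($q{\left(L \right)} = \left(\left(L + 2\right) + L\right) + L = \left(\left(2 + L\right) + L\right) + L = \left(2 + 2 L\right) + L = 2 + 3 L$)
$Q = 10$
$q{\left(-21 \right)} + \left(9 + Q\right)^{2} = \left(2 + 3 \left(-21\right)\right) + \left(9 + 10\right)^{2} = \left(2 - 63\right) + 19^{2} = -61 + 361 = 300$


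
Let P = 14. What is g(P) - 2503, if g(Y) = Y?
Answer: -2489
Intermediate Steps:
g(P) - 2503 = 14 - 2503 = -2489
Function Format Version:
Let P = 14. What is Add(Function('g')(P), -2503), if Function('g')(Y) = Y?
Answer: -2489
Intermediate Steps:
Add(Function('g')(P), -2503) = Add(14, -2503) = -2489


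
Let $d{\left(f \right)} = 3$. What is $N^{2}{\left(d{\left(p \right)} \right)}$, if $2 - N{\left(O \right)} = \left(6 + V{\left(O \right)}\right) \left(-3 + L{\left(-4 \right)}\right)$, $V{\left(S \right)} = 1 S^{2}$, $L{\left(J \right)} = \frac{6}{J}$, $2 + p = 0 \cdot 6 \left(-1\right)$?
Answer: $\frac{19321}{4} \approx 4830.3$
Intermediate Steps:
$p = -2$ ($p = -2 + 0 \cdot 6 \left(-1\right) = -2 + 0 \left(-1\right) = -2 + 0 = -2$)
$V{\left(S \right)} = S^{2}$
$N{\left(O \right)} = 29 + \frac{9 O^{2}}{2}$ ($N{\left(O \right)} = 2 - \left(6 + O^{2}\right) \left(-3 + \frac{6}{-4}\right) = 2 - \left(6 + O^{2}\right) \left(-3 + 6 \left(- \frac{1}{4}\right)\right) = 2 - \left(6 + O^{2}\right) \left(-3 - \frac{3}{2}\right) = 2 - \left(6 + O^{2}\right) \left(- \frac{9}{2}\right) = 2 - \left(-27 - \frac{9 O^{2}}{2}\right) = 2 + \left(27 + \frac{9 O^{2}}{2}\right) = 29 + \frac{9 O^{2}}{2}$)
$N^{2}{\left(d{\left(p \right)} \right)} = \left(29 + \frac{9 \cdot 3^{2}}{2}\right)^{2} = \left(29 + \frac{9}{2} \cdot 9\right)^{2} = \left(29 + \frac{81}{2}\right)^{2} = \left(\frac{139}{2}\right)^{2} = \frac{19321}{4}$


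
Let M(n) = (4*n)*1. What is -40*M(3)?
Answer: -480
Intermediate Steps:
M(n) = 4*n
-40*M(3) = -160*3 = -40*12 = -480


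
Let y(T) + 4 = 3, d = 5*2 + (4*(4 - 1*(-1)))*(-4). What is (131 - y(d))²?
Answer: 17424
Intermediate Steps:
d = -70 (d = 10 + (4*(4 + 1))*(-4) = 10 + (4*5)*(-4) = 10 + 20*(-4) = 10 - 80 = -70)
y(T) = -1 (y(T) = -4 + 3 = -1)
(131 - y(d))² = (131 - 1*(-1))² = (131 + 1)² = 132² = 17424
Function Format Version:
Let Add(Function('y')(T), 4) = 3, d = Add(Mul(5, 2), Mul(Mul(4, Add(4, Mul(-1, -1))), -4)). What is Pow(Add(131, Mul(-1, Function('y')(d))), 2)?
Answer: 17424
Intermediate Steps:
d = -70 (d = Add(10, Mul(Mul(4, Add(4, 1)), -4)) = Add(10, Mul(Mul(4, 5), -4)) = Add(10, Mul(20, -4)) = Add(10, -80) = -70)
Function('y')(T) = -1 (Function('y')(T) = Add(-4, 3) = -1)
Pow(Add(131, Mul(-1, Function('y')(d))), 2) = Pow(Add(131, Mul(-1, -1)), 2) = Pow(Add(131, 1), 2) = Pow(132, 2) = 17424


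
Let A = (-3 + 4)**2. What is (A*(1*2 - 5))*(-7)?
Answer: 21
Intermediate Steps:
A = 1 (A = 1**2 = 1)
(A*(1*2 - 5))*(-7) = (1*(1*2 - 5))*(-7) = (1*(2 - 5))*(-7) = (1*(-3))*(-7) = -3*(-7) = 21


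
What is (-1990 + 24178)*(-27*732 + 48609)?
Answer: 640012860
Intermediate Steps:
(-1990 + 24178)*(-27*732 + 48609) = 22188*(-19764 + 48609) = 22188*28845 = 640012860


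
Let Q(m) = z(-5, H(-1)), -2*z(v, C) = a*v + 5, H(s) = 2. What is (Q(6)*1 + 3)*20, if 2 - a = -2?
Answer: 210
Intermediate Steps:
a = 4 (a = 2 - 1*(-2) = 2 + 2 = 4)
z(v, C) = -5/2 - 2*v (z(v, C) = -(4*v + 5)/2 = -(5 + 4*v)/2 = -5/2 - 2*v)
Q(m) = 15/2 (Q(m) = -5/2 - 2*(-5) = -5/2 + 10 = 15/2)
(Q(6)*1 + 3)*20 = ((15/2)*1 + 3)*20 = (15/2 + 3)*20 = (21/2)*20 = 210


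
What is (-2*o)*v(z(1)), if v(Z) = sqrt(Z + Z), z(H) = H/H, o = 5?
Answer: -10*sqrt(2) ≈ -14.142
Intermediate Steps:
z(H) = 1
v(Z) = sqrt(2)*sqrt(Z) (v(Z) = sqrt(2*Z) = sqrt(2)*sqrt(Z))
(-2*o)*v(z(1)) = (-2*5)*(sqrt(2)*sqrt(1)) = -10*sqrt(2)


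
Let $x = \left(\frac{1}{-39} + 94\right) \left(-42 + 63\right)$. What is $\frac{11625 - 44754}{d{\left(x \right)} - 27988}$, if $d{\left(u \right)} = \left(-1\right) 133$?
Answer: $\frac{33129}{28121} \approx 1.1781$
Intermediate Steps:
$x = \frac{25655}{13}$ ($x = \left(- \frac{1}{39} + 94\right) 21 = \frac{3665}{39} \cdot 21 = \frac{25655}{13} \approx 1973.5$)
$d{\left(u \right)} = -133$
$\frac{11625 - 44754}{d{\left(x \right)} - 27988} = \frac{11625 - 44754}{-133 - 27988} = - \frac{33129}{-28121} = \left(-33129\right) \left(- \frac{1}{28121}\right) = \frac{33129}{28121}$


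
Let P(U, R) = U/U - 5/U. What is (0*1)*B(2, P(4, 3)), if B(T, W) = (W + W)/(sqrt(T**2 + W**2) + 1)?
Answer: 0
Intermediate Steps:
P(U, R) = 1 - 5/U
B(T, W) = 2*W/(1 + sqrt(T**2 + W**2)) (B(T, W) = (2*W)/(1 + sqrt(T**2 + W**2)) = 2*W/(1 + sqrt(T**2 + W**2)))
(0*1)*B(2, P(4, 3)) = (0*1)*(2*((-5 + 4)/4)/(1 + sqrt(2**2 + ((-5 + 4)/4)**2))) = 0*(2*((1/4)*(-1))/(1 + sqrt(4 + ((1/4)*(-1))**2))) = 0*(2*(-1/4)/(1 + sqrt(4 + (-1/4)**2))) = 0*(2*(-1/4)/(1 + sqrt(4 + 1/16))) = 0*(2*(-1/4)/(1 + sqrt(65/16))) = 0*(2*(-1/4)/(1 + sqrt(65)/4)) = 0*(-1/(2*(1 + sqrt(65)/4))) = 0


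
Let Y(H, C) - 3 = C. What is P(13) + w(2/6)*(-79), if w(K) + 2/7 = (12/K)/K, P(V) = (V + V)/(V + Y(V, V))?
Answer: -1727232/203 ≈ -8508.5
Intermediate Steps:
Y(H, C) = 3 + C
P(V) = 2*V/(3 + 2*V) (P(V) = (V + V)/(V + (3 + V)) = (2*V)/(3 + 2*V) = 2*V/(3 + 2*V))
w(K) = -2/7 + 12/K² (w(K) = -2/7 + (12/K)/K = -2/7 + 12/K²)
P(13) + w(2/6)*(-79) = 2*13/(3 + 2*13) + (-2/7 + 12/(2/6)²)*(-79) = 2*13/(3 + 26) + (-2/7 + 12/(2*(⅙))²)*(-79) = 2*13/29 + (-2/7 + 12/3⁻²)*(-79) = 2*13*(1/29) + (-2/7 + 12*9)*(-79) = 26/29 + (-2/7 + 108)*(-79) = 26/29 + (754/7)*(-79) = 26/29 - 59566/7 = -1727232/203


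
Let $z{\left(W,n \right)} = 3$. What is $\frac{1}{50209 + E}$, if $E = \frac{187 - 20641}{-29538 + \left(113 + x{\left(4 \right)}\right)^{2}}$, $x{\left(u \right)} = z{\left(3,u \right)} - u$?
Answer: $\frac{8497}{426636100} \approx 1.9916 \cdot 10^{-5}$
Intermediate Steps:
$x{\left(u \right)} = 3 - u$
$E = \frac{10227}{8497}$ ($E = \frac{187 - 20641}{-29538 + \left(113 + \left(3 - 4\right)\right)^{2}} = - \frac{20454}{-29538 + \left(113 + \left(3 - 4\right)\right)^{2}} = - \frac{20454}{-29538 + \left(113 - 1\right)^{2}} = - \frac{20454}{-29538 + 112^{2}} = - \frac{20454}{-29538 + 12544} = - \frac{20454}{-16994} = \left(-20454\right) \left(- \frac{1}{16994}\right) = \frac{10227}{8497} \approx 1.2036$)
$\frac{1}{50209 + E} = \frac{1}{50209 + \frac{10227}{8497}} = \frac{1}{\frac{426636100}{8497}} = \frac{8497}{426636100}$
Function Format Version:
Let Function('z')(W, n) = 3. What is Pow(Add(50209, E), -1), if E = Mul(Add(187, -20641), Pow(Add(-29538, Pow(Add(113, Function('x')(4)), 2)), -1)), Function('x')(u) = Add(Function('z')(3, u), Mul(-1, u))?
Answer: Rational(8497, 426636100) ≈ 1.9916e-5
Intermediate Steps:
Function('x')(u) = Add(3, Mul(-1, u))
E = Rational(10227, 8497) (E = Mul(Add(187, -20641), Pow(Add(-29538, Pow(Add(113, Add(3, Mul(-1, 4))), 2)), -1)) = Mul(-20454, Pow(Add(-29538, Pow(Add(113, Add(3, -4)), 2)), -1)) = Mul(-20454, Pow(Add(-29538, Pow(Add(113, -1), 2)), -1)) = Mul(-20454, Pow(Add(-29538, Pow(112, 2)), -1)) = Mul(-20454, Pow(Add(-29538, 12544), -1)) = Mul(-20454, Pow(-16994, -1)) = Mul(-20454, Rational(-1, 16994)) = Rational(10227, 8497) ≈ 1.2036)
Pow(Add(50209, E), -1) = Pow(Add(50209, Rational(10227, 8497)), -1) = Pow(Rational(426636100, 8497), -1) = Rational(8497, 426636100)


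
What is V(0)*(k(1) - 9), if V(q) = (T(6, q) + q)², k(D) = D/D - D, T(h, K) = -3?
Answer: -81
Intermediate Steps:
k(D) = 1 - D
V(q) = (-3 + q)²
V(0)*(k(1) - 9) = (-3 + 0)²*((1 - 1*1) - 9) = (-3)²*((1 - 1) - 9) = 9*(0 - 9) = 9*(-9) = -81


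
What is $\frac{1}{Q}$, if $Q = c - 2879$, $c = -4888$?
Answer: $- \frac{1}{7767} \approx -0.00012875$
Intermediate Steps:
$Q = -7767$ ($Q = -4888 - 2879 = -7767$)
$\frac{1}{Q} = \frac{1}{-7767} = - \frac{1}{7767}$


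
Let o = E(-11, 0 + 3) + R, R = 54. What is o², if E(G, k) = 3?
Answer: 3249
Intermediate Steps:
o = 57 (o = 3 + 54 = 57)
o² = 57² = 3249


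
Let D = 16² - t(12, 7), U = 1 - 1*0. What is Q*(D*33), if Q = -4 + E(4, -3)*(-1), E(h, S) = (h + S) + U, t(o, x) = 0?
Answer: -50688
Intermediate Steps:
U = 1 (U = 1 + 0 = 1)
E(h, S) = 1 + S + h (E(h, S) = (h + S) + 1 = (S + h) + 1 = 1 + S + h)
D = 256 (D = 16² - 1*0 = 256 + 0 = 256)
Q = -6 (Q = -4 + (1 - 3 + 4)*(-1) = -4 + 2*(-1) = -4 - 2 = -6)
Q*(D*33) = -1536*33 = -6*8448 = -50688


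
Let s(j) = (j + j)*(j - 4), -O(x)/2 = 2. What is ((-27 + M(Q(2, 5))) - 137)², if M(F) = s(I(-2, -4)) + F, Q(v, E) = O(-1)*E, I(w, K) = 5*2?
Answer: 4096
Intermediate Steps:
O(x) = -4 (O(x) = -2*2 = -4)
I(w, K) = 10
s(j) = 2*j*(-4 + j) (s(j) = (2*j)*(-4 + j) = 2*j*(-4 + j))
Q(v, E) = -4*E
M(F) = 120 + F (M(F) = 2*10*(-4 + 10) + F = 2*10*6 + F = 120 + F)
((-27 + M(Q(2, 5))) - 137)² = ((-27 + (120 - 4*5)) - 137)² = ((-27 + (120 - 20)) - 137)² = ((-27 + 100) - 137)² = (73 - 137)² = (-64)² = 4096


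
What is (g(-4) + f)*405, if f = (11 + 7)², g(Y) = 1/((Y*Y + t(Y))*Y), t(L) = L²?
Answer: 16795755/128 ≈ 1.3122e+5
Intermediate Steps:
g(Y) = 1/(2*Y³) (g(Y) = 1/((Y*Y + Y²)*Y) = 1/((Y² + Y²)*Y) = 1/(((2*Y²))*Y) = (1/(2*Y²))/Y = 1/(2*Y³))
f = 324 (f = 18² = 324)
(g(-4) + f)*405 = ((½)/(-4)³ + 324)*405 = ((½)*(-1/64) + 324)*405 = (-1/128 + 324)*405 = (41471/128)*405 = 16795755/128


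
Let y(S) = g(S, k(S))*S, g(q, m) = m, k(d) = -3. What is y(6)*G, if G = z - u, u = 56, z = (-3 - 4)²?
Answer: 126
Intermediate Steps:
z = 49 (z = (-7)² = 49)
y(S) = -3*S
G = -7 (G = 49 - 1*56 = 49 - 56 = -7)
y(6)*G = -3*6*(-7) = -18*(-7) = 126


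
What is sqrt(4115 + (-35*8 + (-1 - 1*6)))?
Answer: 2*sqrt(957) ≈ 61.871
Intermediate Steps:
sqrt(4115 + (-35*8 + (-1 - 1*6))) = sqrt(4115 + (-280 + (-1 - 6))) = sqrt(4115 + (-280 - 7)) = sqrt(4115 - 287) = sqrt(3828) = 2*sqrt(957)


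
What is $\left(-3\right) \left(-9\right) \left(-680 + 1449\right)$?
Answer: $20763$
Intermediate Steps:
$\left(-3\right) \left(-9\right) \left(-680 + 1449\right) = 27 \cdot 769 = 20763$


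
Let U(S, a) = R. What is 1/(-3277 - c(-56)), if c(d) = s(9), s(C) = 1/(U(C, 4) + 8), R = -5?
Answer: -3/9832 ≈ -0.00030513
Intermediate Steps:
U(S, a) = -5
s(C) = 1/3 (s(C) = 1/(-5 + 8) = 1/3)
c(d) = 1/3
1/(-3277 - c(-56)) = 1/(-3277 - 1*1/3) = 1/(-3277 - 1/3) = 1/(-9832/3) = -3/9832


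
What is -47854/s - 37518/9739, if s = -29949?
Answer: -657576476/291673311 ≈ -2.2545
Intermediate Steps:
-47854/s - 37518/9739 = -47854/(-29949) - 37518/9739 = -47854*(-1/29949) - 37518*1/9739 = 47854/29949 - 37518/9739 = -657576476/291673311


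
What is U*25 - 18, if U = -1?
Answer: -43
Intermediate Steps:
U*25 - 18 = -1*25 - 18 = -25 - 18 = -43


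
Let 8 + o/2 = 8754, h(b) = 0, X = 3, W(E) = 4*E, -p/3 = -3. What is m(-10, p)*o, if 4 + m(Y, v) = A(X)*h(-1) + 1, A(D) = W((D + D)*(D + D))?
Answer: -52476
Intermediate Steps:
p = 9 (p = -3*(-3) = 9)
A(D) = 16*D² (A(D) = 4*((D + D)*(D + D)) = 4*((2*D)*(2*D)) = 4*(4*D²) = 16*D²)
o = 17492 (o = -16 + 2*8754 = -16 + 17508 = 17492)
m(Y, v) = -3 (m(Y, v) = -4 + ((16*3²)*0 + 1) = -4 + ((16*9)*0 + 1) = -4 + (144*0 + 1) = -4 + (0 + 1) = -4 + 1 = -3)
m(-10, p)*o = -3*17492 = -52476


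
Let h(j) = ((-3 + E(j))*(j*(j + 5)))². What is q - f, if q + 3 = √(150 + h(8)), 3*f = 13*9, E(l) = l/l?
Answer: -42 + 7*√886 ≈ 166.36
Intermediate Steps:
E(l) = 1
f = 39 (f = (13*9)/3 = (⅓)*117 = 39)
h(j) = 4*j²*(5 + j)² (h(j) = ((-3 + 1)*(j*(j + 5)))² = (-2*j*(5 + j))² = 4*j²*(5 + j)²)
q = -3 + 7*√886 (q = -3 + √(150 + 4*8²*(5 + 8)²) = -3 + √(150 + 4*64*13²) = -3 + √(150 + 4*64*169) = -3 + √(150 + 43264) = -3 + √43414 = -3 + 7*√886 ≈ 205.36)
q - f = (-3 + 7*√886) - 1*39 = (-3 + 7*√886) - 39 = -42 + 7*√886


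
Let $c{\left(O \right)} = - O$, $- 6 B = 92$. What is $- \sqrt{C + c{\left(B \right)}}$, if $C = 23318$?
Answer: $- \frac{100 \sqrt{21}}{3} \approx -152.75$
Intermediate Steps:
$B = - \frac{46}{3}$ ($B = \left(- \frac{1}{6}\right) 92 = - \frac{46}{3} \approx -15.333$)
$- \sqrt{C + c{\left(B \right)}} = - \sqrt{23318 - - \frac{46}{3}} = - \sqrt{23318 + \frac{46}{3}} = - \sqrt{\frac{70000}{3}} = - \frac{100 \sqrt{21}}{3}$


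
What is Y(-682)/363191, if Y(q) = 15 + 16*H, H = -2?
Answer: -17/363191 ≈ -4.6807e-5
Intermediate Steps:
Y(q) = -17 (Y(q) = 15 + 16*(-2) = 15 - 32 = -17)
Y(-682)/363191 = -17/363191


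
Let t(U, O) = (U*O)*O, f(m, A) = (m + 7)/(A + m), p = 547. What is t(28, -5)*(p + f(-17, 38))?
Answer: 1147700/3 ≈ 3.8257e+5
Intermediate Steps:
f(m, A) = (7 + m)/(A + m)
t(U, O) = U*O² (t(U, O) = (O*U)*O = U*O²)
t(28, -5)*(p + f(-17, 38)) = (28*(-5)²)*(547 + (7 - 17)/(38 - 17)) = (28*25)*(547 - 10/21) = 700*(547 + (1/21)*(-10)) = 700*(547 - 10/21) = 700*(11477/21) = 1147700/3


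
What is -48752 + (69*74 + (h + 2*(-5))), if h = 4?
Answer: -43652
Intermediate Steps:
-48752 + (69*74 + (h + 2*(-5))) = -48752 + (69*74 + (4 + 2*(-5))) = -48752 + (5106 + (4 - 10)) = -48752 + (5106 - 6) = -48752 + 5100 = -43652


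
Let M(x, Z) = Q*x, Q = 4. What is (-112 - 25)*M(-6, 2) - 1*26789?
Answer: -23501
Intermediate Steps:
M(x, Z) = 4*x
(-112 - 25)*M(-6, 2) - 1*26789 = (-112 - 25)*(4*(-6)) - 1*26789 = -137*(-24) - 26789 = 3288 - 26789 = -23501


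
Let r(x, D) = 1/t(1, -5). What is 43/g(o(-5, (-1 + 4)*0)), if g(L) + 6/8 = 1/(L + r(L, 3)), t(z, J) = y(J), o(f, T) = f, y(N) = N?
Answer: -2236/49 ≈ -45.633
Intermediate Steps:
t(z, J) = J
r(x, D) = -⅕ (r(x, D) = 1/(-5) = -⅕)
g(L) = -¾ + 1/(-⅕ + L) (g(L) = -¾ + 1/(L - ⅕) = -¾ + 1/(-⅕ + L))
43/g(o(-5, (-1 + 4)*0)) = 43/(((23 - 15*(-5))/(4*(-1 + 5*(-5))))) = 43/(((23 + 75)/(4*(-1 - 25)))) = 43/(((¼)*98/(-26))) = 43/(((¼)*(-1/26)*98)) = 43/(-49/52) = 43*(-52/49) = -2236/49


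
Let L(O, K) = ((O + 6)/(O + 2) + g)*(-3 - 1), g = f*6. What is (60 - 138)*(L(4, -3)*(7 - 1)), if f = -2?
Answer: -19344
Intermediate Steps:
g = -12 (g = -2*6 = -12)
L(O, K) = 48 - 4*(6 + O)/(2 + O) (L(O, K) = ((O + 6)/(O + 2) - 12)*(-3 - 1) = ((6 + O)/(2 + O) - 12)*(-4) = (-12 + (6 + O)/(2 + O))*(-4) = 48 - 4*(6 + O)/(2 + O))
(60 - 138)*(L(4, -3)*(7 - 1)) = (60 - 138)*((4*(18 + 11*4)/(2 + 4))*(7 - 1)) = -78*4*(18 + 44)/6*6 = -78*4*(⅙)*62*6 = -3224*6 = -78*248 = -19344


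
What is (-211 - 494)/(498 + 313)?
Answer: -705/811 ≈ -0.86930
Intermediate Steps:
(-211 - 494)/(498 + 313) = -705/811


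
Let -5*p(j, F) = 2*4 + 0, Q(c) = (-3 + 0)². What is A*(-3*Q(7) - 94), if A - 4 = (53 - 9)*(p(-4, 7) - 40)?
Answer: 1104972/5 ≈ 2.2099e+5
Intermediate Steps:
Q(c) = 9 (Q(c) = (-3)² = 9)
p(j, F) = -8/5 (p(j, F) = -(2*4 + 0)/5 = -(8 + 0)/5 = -⅕*8 = -8/5)
A = -9132/5 (A = 4 + (53 - 9)*(-8/5 - 40) = 4 + 44*(-208/5) = 4 - 9152/5 = -9132/5 ≈ -1826.4)
A*(-3*Q(7) - 94) = -9132*(-3*9 - 94)/5 = -9132*(-27 - 94)/5 = -9132/5*(-121) = 1104972/5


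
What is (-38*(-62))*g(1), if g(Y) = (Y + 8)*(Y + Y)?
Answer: 42408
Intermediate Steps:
g(Y) = 2*Y*(8 + Y) (g(Y) = (8 + Y)*(2*Y) = 2*Y*(8 + Y))
(-38*(-62))*g(1) = (-38*(-62))*(2*1*(8 + 1)) = 2356*(2*1*9) = 2356*18 = 42408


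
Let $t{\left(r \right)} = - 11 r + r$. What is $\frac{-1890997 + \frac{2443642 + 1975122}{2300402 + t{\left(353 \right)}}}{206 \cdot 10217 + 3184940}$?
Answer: $- \frac{1085843410655}{3037407649956} \approx -0.35749$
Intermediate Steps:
$t{\left(r \right)} = - 10 r$
$\frac{-1890997 + \frac{2443642 + 1975122}{2300402 + t{\left(353 \right)}}}{206 \cdot 10217 + 3184940} = \frac{-1890997 + \frac{2443642 + 1975122}{2300402 - 3530}}{206 \cdot 10217 + 3184940} = \frac{-1890997 + \frac{4418764}{2300402 - 3530}}{2104702 + 3184940} = \frac{-1890997 + \frac{4418764}{2296872}}{5289642} = \left(-1890997 + 4418764 \cdot \frac{1}{2296872}\right) \frac{1}{5289642} = \left(-1890997 + \frac{1104691}{574218}\right) \frac{1}{5289642} = \left(- \frac{1085843410655}{574218}\right) \frac{1}{5289642} = - \frac{1085843410655}{3037407649956}$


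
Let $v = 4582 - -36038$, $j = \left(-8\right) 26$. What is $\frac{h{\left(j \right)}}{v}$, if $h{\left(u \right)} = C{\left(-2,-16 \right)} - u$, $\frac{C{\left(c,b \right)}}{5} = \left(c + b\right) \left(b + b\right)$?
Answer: $\frac{772}{10155} \approx 0.076022$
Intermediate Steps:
$C{\left(c,b \right)} = 10 b \left(b + c\right)$ ($C{\left(c,b \right)} = 5 \left(c + b\right) \left(b + b\right) = 5 \left(b + c\right) 2 b = 5 \cdot 2 b \left(b + c\right) = 10 b \left(b + c\right)$)
$j = -208$
$h{\left(u \right)} = 2880 - u$ ($h{\left(u \right)} = 10 \left(-16\right) \left(-16 - 2\right) - u = 10 \left(-16\right) \left(-18\right) - u = 2880 - u$)
$v = 40620$ ($v = 4582 + 36038 = 40620$)
$\frac{h{\left(j \right)}}{v} = \frac{2880 - -208}{40620} = \left(2880 + 208\right) \frac{1}{40620} = 3088 \cdot \frac{1}{40620} = \frac{772}{10155}$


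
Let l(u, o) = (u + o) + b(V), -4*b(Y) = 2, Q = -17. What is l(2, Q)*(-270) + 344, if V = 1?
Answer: 4529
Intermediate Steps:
b(Y) = -½ (b(Y) = -¼*2 = -½)
l(u, o) = -½ + o + u (l(u, o) = (u + o) - ½ = (o + u) - ½ = -½ + o + u)
l(2, Q)*(-270) + 344 = (-½ - 17 + 2)*(-270) + 344 = -31/2*(-270) + 344 = 4185 + 344 = 4529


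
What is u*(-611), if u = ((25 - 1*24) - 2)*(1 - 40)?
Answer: -23829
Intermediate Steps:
u = 39 (u = ((25 - 24) - 2)*(-39) = (1 - 2)*(-39) = -1*(-39) = 39)
u*(-611) = 39*(-611) = -23829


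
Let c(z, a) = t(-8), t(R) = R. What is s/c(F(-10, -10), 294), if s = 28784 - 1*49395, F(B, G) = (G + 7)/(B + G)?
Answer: 20611/8 ≈ 2576.4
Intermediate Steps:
F(B, G) = (7 + G)/(B + G)
c(z, a) = -8
s = -20611 (s = 28784 - 49395 = -20611)
s/c(F(-10, -10), 294) = -20611/(-8) = -20611*(-1/8) = 20611/8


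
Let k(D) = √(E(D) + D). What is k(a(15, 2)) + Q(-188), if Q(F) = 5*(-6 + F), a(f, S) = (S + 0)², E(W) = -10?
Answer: -970 + I*√6 ≈ -970.0 + 2.4495*I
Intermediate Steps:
a(f, S) = S²
Q(F) = -30 + 5*F
k(D) = √(-10 + D)
k(a(15, 2)) + Q(-188) = √(-10 + 2²) + (-30 + 5*(-188)) = √(-10 + 4) + (-30 - 940) = √(-6) - 970 = I*√6 - 970 = -970 + I*√6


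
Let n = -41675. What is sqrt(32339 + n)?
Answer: 2*I*sqrt(2334) ≈ 96.623*I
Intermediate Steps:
sqrt(32339 + n) = sqrt(32339 - 41675) = sqrt(-9336) = 2*I*sqrt(2334)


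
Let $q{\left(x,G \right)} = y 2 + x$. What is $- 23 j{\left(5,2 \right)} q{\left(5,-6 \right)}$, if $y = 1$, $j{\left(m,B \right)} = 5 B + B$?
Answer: $-1932$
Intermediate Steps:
$j{\left(m,B \right)} = 6 B$
$q{\left(x,G \right)} = 2 + x$ ($q{\left(x,G \right)} = 1 \cdot 2 + x = 2 + x$)
$- 23 j{\left(5,2 \right)} q{\left(5,-6 \right)} = - 23 \cdot 6 \cdot 2 \left(2 + 5\right) = \left(-23\right) 12 \cdot 7 = \left(-276\right) 7 = -1932$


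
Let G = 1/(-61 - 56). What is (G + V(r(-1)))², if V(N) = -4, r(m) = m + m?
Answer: 219961/13689 ≈ 16.068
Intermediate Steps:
r(m) = 2*m
G = -1/117 (G = 1/(-117) = -1/117 ≈ -0.0085470)
(G + V(r(-1)))² = (-1/117 - 4)² = (-469/117)² = 219961/13689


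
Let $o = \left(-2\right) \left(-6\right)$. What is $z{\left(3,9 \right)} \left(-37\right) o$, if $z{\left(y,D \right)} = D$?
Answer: $-3996$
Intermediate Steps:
$o = 12$
$z{\left(3,9 \right)} \left(-37\right) o = 9 \left(-37\right) 12 = \left(-333\right) 12 = -3996$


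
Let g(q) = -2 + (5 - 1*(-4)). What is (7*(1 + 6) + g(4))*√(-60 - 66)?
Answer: 168*I*√14 ≈ 628.6*I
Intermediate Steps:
g(q) = 7 (g(q) = -2 + (5 + 4) = -2 + 9 = 7)
(7*(1 + 6) + g(4))*√(-60 - 66) = (7*(1 + 6) + 7)*√(-60 - 66) = (7*7 + 7)*√(-126) = (49 + 7)*(3*I*√14) = 56*(3*I*√14) = 168*I*√14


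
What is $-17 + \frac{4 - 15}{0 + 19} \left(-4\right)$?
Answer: $- \frac{279}{19} \approx -14.684$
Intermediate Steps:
$-17 + \frac{4 - 15}{0 + 19} \left(-4\right) = -17 + - \frac{11}{19} \left(-4\right) = -17 + \left(-11\right) \frac{1}{19} \left(-4\right) = -17 - - \frac{44}{19} = -17 + \frac{44}{19} = - \frac{279}{19}$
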